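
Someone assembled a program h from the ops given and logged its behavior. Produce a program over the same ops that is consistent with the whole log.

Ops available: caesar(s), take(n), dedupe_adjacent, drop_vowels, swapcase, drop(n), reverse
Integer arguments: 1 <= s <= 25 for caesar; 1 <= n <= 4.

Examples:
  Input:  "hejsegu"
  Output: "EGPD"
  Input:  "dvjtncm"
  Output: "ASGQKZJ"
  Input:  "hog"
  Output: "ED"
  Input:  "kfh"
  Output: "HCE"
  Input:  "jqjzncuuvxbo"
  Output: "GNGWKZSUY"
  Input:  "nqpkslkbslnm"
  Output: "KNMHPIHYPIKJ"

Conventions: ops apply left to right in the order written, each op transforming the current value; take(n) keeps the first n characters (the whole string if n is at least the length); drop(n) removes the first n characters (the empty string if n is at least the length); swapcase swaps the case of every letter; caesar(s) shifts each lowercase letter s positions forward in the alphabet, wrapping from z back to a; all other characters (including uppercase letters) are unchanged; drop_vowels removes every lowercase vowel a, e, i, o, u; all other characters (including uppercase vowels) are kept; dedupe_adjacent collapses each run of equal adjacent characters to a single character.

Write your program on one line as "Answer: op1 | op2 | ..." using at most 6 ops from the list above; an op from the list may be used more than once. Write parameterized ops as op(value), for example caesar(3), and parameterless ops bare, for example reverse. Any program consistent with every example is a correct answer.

reverse | drop_vowels | reverse | caesar(23) | swapcase

Check, running the answer program on each example:
  "hejsegu" -> "ugesjeh" -> "gsjh" -> "hjsg" -> "egpd" -> "EGPD"
  "dvjtncm" -> "mcntjvd" -> "mcntjvd" -> "dvjtncm" -> "asgqkzj" -> "ASGQKZJ"
  "hog" -> "goh" -> "gh" -> "hg" -> "ed" -> "ED"
  "kfh" -> "hfk" -> "hfk" -> "kfh" -> "hce" -> "HCE"
  "jqjzncuuvxbo" -> "obxvuucnzjqj" -> "bxvcnzjqj" -> "jqjzncvxb" -> "gngwkzsuy" -> "GNGWKZSUY"
  "nqpkslkbslnm" -> "mnlsbklskpqn" -> "mnlsbklskpqn" -> "nqpkslkbslnm" -> "knmhpihypikj" -> "KNMHPIHYPIKJ"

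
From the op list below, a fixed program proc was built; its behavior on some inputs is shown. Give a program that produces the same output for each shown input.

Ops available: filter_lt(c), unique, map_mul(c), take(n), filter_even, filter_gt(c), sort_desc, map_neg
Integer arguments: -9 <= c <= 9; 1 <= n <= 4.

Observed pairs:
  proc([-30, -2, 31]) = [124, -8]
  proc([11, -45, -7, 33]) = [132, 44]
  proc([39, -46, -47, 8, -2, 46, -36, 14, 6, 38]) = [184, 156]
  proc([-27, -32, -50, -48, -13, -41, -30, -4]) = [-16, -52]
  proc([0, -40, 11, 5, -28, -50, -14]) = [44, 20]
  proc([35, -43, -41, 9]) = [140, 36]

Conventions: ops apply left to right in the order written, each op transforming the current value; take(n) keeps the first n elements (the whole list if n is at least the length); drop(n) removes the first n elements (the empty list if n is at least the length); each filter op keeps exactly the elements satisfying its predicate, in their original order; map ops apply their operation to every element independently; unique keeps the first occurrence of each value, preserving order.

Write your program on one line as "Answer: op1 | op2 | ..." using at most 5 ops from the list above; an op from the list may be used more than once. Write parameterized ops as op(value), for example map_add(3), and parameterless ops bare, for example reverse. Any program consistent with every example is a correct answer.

sort_desc | map_mul(-4) | take(2) | map_neg

Check, running the answer program on each example:
  [-30, -2, 31] -> [31, -2, -30] -> [-124, 8, 120] -> [-124, 8] -> [124, -8]
  [11, -45, -7, 33] -> [33, 11, -7, -45] -> [-132, -44, 28, 180] -> [-132, -44] -> [132, 44]
  [39, -46, -47, 8, -2, 46, -36, 14, 6, 38] -> [46, 39, 38, 14, 8, 6, -2, -36, -46, -47] -> [-184, -156, -152, -56, -32, -24, 8, 144, 184, 188] -> [-184, -156] -> [184, 156]
  [-27, -32, -50, -48, -13, -41, -30, -4] -> [-4, -13, -27, -30, -32, -41, -48, -50] -> [16, 52, 108, 120, 128, 164, 192, 200] -> [16, 52] -> [-16, -52]
  [0, -40, 11, 5, -28, -50, -14] -> [11, 5, 0, -14, -28, -40, -50] -> [-44, -20, 0, 56, 112, 160, 200] -> [-44, -20] -> [44, 20]
  [35, -43, -41, 9] -> [35, 9, -41, -43] -> [-140, -36, 164, 172] -> [-140, -36] -> [140, 36]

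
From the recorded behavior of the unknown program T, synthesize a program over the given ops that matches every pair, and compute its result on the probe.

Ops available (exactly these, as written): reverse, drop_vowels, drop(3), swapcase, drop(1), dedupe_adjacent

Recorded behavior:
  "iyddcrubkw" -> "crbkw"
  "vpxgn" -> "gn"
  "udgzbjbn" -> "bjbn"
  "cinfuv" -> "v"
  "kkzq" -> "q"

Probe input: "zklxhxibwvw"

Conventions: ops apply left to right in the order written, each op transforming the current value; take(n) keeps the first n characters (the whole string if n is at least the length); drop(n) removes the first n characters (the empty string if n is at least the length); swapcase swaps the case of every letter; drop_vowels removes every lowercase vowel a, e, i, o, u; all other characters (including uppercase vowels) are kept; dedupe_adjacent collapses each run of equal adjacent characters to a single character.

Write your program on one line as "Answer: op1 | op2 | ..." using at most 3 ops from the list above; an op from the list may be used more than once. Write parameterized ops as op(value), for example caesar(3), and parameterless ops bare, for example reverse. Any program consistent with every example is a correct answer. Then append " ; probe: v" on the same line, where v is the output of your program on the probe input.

drop_vowels | drop(3) ; probe: "xhxbwvw"

Check, running the answer program on each example:
  "iyddcrubkw" -> "yddcrbkw" -> "crbkw"
  "vpxgn" -> "vpxgn" -> "gn"
  "udgzbjbn" -> "dgzbjbn" -> "bjbn"
  "cinfuv" -> "cnfv" -> "v"
  "kkzq" -> "kkzq" -> "q"
  probe: "zklxhxibwvw" -> "zklxhxbwvw" -> "xhxbwvw"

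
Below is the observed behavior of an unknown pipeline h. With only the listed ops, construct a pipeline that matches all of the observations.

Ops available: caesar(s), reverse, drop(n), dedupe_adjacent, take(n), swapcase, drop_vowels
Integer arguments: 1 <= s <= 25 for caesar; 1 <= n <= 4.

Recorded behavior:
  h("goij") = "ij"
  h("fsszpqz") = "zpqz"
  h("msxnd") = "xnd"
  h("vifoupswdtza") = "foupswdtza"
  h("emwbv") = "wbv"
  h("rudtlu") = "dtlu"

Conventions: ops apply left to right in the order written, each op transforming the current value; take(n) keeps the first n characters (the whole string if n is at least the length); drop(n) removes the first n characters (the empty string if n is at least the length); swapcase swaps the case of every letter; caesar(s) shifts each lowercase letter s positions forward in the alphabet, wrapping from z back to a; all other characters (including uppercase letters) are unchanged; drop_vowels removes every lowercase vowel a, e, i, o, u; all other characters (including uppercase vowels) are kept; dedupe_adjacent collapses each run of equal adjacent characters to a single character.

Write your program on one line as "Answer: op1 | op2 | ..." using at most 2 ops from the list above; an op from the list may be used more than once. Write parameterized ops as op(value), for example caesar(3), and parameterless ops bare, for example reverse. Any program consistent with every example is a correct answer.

dedupe_adjacent | drop(2)

Check, running the answer program on each example:
  "goij" -> "goij" -> "ij"
  "fsszpqz" -> "fszpqz" -> "zpqz"
  "msxnd" -> "msxnd" -> "xnd"
  "vifoupswdtza" -> "vifoupswdtza" -> "foupswdtza"
  "emwbv" -> "emwbv" -> "wbv"
  "rudtlu" -> "rudtlu" -> "dtlu"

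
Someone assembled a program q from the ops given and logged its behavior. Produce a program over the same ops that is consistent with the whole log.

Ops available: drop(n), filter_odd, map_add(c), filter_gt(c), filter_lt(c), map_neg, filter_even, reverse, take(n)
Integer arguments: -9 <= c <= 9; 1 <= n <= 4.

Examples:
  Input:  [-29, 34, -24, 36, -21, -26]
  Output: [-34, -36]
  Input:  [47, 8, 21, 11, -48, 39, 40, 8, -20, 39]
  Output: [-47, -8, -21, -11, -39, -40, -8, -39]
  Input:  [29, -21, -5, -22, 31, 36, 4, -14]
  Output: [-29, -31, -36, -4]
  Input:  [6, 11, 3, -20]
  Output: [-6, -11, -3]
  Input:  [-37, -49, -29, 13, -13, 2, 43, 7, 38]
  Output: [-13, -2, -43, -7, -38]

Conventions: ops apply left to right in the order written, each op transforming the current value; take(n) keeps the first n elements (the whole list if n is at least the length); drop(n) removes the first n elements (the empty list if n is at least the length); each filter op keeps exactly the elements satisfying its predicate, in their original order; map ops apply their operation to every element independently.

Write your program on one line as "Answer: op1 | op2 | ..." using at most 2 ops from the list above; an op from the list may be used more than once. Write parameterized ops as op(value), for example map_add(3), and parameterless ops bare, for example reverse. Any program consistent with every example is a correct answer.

filter_gt(-2) | map_neg

Check, running the answer program on each example:
  [-29, 34, -24, 36, -21, -26] -> [34, 36] -> [-34, -36]
  [47, 8, 21, 11, -48, 39, 40, 8, -20, 39] -> [47, 8, 21, 11, 39, 40, 8, 39] -> [-47, -8, -21, -11, -39, -40, -8, -39]
  [29, -21, -5, -22, 31, 36, 4, -14] -> [29, 31, 36, 4] -> [-29, -31, -36, -4]
  [6, 11, 3, -20] -> [6, 11, 3] -> [-6, -11, -3]
  [-37, -49, -29, 13, -13, 2, 43, 7, 38] -> [13, 2, 43, 7, 38] -> [-13, -2, -43, -7, -38]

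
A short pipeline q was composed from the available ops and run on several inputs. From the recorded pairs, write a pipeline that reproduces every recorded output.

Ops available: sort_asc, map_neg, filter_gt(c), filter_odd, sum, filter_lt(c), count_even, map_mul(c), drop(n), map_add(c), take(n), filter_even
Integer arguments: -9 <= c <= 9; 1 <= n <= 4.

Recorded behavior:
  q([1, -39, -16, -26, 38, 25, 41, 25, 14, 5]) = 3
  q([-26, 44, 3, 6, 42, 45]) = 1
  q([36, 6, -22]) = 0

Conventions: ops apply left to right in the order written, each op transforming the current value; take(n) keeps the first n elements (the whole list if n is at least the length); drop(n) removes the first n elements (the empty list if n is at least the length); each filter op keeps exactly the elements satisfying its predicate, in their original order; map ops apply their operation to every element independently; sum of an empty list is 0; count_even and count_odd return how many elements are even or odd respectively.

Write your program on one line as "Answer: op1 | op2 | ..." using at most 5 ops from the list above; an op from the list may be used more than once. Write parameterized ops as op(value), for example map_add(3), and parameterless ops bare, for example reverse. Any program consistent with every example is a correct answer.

filter_odd | map_add(-9) | filter_lt(6) | count_even

Check, running the answer program on each example:
  [1, -39, -16, -26, 38, 25, 41, 25, 14, 5] -> [1, -39, 25, 41, 25, 5] -> [-8, -48, 16, 32, 16, -4] -> [-8, -48, -4] -> 3
  [-26, 44, 3, 6, 42, 45] -> [3, 45] -> [-6, 36] -> [-6] -> 1
  [36, 6, -22] -> [] -> [] -> [] -> 0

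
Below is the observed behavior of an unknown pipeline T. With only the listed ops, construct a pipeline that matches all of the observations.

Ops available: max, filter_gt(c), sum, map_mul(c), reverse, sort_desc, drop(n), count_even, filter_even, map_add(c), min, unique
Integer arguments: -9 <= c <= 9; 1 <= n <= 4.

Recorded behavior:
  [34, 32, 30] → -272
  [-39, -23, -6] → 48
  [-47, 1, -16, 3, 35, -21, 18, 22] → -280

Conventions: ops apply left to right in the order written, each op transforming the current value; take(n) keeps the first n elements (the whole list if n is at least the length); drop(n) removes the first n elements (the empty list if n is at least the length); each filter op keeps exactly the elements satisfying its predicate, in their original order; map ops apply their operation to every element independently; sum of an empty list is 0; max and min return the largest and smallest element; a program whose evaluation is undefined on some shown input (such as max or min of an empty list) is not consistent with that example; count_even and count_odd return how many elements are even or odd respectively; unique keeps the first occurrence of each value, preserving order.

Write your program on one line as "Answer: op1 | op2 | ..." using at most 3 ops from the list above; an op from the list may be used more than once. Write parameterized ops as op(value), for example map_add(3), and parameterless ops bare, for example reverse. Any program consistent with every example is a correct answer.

map_mul(-8) | min

Check, running the answer program on each example:
  [34, 32, 30] -> [-272, -256, -240] -> -272
  [-39, -23, -6] -> [312, 184, 48] -> 48
  [-47, 1, -16, 3, 35, -21, 18, 22] -> [376, -8, 128, -24, -280, 168, -144, -176] -> -280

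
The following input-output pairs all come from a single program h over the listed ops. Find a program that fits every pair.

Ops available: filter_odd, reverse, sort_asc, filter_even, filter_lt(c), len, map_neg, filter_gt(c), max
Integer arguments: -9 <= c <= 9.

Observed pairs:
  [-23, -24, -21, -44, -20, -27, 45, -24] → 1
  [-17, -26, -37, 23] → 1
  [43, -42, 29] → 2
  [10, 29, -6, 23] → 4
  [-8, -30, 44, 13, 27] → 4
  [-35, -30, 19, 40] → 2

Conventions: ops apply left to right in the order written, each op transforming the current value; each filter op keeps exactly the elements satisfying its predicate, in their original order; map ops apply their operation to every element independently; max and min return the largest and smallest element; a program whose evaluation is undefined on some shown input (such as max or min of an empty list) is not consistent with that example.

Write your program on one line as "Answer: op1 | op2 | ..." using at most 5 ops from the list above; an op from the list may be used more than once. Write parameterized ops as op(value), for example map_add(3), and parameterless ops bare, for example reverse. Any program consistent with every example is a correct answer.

reverse | filter_gt(-9) | sort_asc | len

Check, running the answer program on each example:
  [-23, -24, -21, -44, -20, -27, 45, -24] -> [-24, 45, -27, -20, -44, -21, -24, -23] -> [45] -> [45] -> 1
  [-17, -26, -37, 23] -> [23, -37, -26, -17] -> [23] -> [23] -> 1
  [43, -42, 29] -> [29, -42, 43] -> [29, 43] -> [29, 43] -> 2
  [10, 29, -6, 23] -> [23, -6, 29, 10] -> [23, -6, 29, 10] -> [-6, 10, 23, 29] -> 4
  [-8, -30, 44, 13, 27] -> [27, 13, 44, -30, -8] -> [27, 13, 44, -8] -> [-8, 13, 27, 44] -> 4
  [-35, -30, 19, 40] -> [40, 19, -30, -35] -> [40, 19] -> [19, 40] -> 2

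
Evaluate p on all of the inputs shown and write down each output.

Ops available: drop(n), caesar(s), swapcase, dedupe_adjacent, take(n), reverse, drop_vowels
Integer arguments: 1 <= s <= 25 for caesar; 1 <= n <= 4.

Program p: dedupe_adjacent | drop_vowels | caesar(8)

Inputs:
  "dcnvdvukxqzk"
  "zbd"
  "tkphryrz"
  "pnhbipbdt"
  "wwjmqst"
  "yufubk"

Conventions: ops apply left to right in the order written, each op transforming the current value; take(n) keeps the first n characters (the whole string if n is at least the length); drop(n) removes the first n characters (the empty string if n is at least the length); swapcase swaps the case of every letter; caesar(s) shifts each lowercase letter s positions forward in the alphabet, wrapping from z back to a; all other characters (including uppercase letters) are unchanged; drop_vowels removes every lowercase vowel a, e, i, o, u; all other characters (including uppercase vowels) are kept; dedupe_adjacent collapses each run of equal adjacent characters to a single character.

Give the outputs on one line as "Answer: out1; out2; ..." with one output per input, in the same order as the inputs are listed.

Execution, op by op:
  "dcnvdvukxqzk" -> "dcnvdvukxqzk" -> "dcnvdvkxqzk" -> "lkvdldsfyhs"
  "zbd" -> "zbd" -> "zbd" -> "hjl"
  "tkphryrz" -> "tkphryrz" -> "tkphryrz" -> "bsxpzgzh"
  "pnhbipbdt" -> "pnhbipbdt" -> "pnhbpbdt" -> "xvpjxjlb"
  "wwjmqst" -> "wjmqst" -> "wjmqst" -> "eruyab"
  "yufubk" -> "yufubk" -> "yfbk" -> "gnjs"

"lkvdldsfyhs"; "hjl"; "bsxpzgzh"; "xvpjxjlb"; "eruyab"; "gnjs"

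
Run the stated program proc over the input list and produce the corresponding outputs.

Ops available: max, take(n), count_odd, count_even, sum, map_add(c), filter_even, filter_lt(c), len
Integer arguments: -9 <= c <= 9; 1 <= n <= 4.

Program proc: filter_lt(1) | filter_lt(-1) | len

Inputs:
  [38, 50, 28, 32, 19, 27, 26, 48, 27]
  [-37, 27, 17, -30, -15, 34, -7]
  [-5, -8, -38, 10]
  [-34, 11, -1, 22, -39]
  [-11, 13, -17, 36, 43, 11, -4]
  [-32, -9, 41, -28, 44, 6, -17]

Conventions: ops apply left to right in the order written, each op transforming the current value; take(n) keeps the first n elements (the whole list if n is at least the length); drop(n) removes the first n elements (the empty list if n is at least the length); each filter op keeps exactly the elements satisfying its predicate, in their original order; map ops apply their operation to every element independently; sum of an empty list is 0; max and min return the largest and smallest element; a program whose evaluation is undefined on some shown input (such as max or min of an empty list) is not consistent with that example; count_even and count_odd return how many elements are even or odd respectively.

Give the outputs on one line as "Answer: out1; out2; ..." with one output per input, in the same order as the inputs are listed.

0; 4; 3; 2; 3; 4

Execution, op by op:
  [38, 50, 28, 32, 19, 27, 26, 48, 27] -> [] -> [] -> 0
  [-37, 27, 17, -30, -15, 34, -7] -> [-37, -30, -15, -7] -> [-37, -30, -15, -7] -> 4
  [-5, -8, -38, 10] -> [-5, -8, -38] -> [-5, -8, -38] -> 3
  [-34, 11, -1, 22, -39] -> [-34, -1, -39] -> [-34, -39] -> 2
  [-11, 13, -17, 36, 43, 11, -4] -> [-11, -17, -4] -> [-11, -17, -4] -> 3
  [-32, -9, 41, -28, 44, 6, -17] -> [-32, -9, -28, -17] -> [-32, -9, -28, -17] -> 4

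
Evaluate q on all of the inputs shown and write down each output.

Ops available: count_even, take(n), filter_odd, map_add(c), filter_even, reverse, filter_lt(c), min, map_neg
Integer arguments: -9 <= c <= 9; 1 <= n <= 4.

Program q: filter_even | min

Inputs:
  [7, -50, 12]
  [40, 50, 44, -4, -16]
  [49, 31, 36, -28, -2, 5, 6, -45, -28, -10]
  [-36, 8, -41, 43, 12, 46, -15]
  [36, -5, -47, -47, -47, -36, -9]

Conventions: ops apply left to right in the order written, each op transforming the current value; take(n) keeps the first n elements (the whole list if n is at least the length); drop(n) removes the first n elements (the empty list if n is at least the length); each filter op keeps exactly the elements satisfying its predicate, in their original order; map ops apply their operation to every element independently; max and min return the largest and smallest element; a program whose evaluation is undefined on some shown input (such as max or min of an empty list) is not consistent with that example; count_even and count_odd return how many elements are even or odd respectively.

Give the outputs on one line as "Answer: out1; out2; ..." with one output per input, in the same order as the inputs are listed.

Execution, op by op:
  [7, -50, 12] -> [-50, 12] -> -50
  [40, 50, 44, -4, -16] -> [40, 50, 44, -4, -16] -> -16
  [49, 31, 36, -28, -2, 5, 6, -45, -28, -10] -> [36, -28, -2, 6, -28, -10] -> -28
  [-36, 8, -41, 43, 12, 46, -15] -> [-36, 8, 12, 46] -> -36
  [36, -5, -47, -47, -47, -36, -9] -> [36, -36] -> -36

-50; -16; -28; -36; -36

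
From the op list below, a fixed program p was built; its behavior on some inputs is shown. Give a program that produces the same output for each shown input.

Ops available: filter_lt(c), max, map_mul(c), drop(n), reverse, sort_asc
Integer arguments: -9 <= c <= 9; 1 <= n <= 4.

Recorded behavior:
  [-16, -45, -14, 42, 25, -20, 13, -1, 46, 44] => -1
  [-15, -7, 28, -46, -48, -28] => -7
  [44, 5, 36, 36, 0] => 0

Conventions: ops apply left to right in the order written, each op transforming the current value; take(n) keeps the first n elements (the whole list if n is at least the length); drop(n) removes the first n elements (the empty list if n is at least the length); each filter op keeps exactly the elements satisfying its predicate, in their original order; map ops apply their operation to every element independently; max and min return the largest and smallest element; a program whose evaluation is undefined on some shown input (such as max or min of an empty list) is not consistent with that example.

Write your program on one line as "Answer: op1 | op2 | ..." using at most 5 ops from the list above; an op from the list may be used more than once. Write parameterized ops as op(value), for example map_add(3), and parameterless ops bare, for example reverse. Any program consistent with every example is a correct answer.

sort_asc | filter_lt(4) | reverse | max

Check, running the answer program on each example:
  [-16, -45, -14, 42, 25, -20, 13, -1, 46, 44] -> [-45, -20, -16, -14, -1, 13, 25, 42, 44, 46] -> [-45, -20, -16, -14, -1] -> [-1, -14, -16, -20, -45] -> -1
  [-15, -7, 28, -46, -48, -28] -> [-48, -46, -28, -15, -7, 28] -> [-48, -46, -28, -15, -7] -> [-7, -15, -28, -46, -48] -> -7
  [44, 5, 36, 36, 0] -> [0, 5, 36, 36, 44] -> [0] -> [0] -> 0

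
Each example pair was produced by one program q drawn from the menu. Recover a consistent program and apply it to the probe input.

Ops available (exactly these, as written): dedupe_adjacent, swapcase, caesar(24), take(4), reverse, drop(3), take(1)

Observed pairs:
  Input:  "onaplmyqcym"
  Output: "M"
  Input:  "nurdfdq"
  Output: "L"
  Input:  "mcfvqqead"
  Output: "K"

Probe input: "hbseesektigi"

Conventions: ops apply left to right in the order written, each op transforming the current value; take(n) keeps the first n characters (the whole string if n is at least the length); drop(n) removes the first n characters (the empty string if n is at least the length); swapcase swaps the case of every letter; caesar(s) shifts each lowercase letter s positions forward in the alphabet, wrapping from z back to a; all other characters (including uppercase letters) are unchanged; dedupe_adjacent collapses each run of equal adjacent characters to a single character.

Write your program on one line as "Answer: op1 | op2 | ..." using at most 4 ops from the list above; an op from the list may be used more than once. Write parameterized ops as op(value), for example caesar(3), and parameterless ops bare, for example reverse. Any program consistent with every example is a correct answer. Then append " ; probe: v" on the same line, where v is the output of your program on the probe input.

caesar(24) | swapcase | take(1) ; probe: "F"

Check, running the answer program on each example:
  "onaplmyqcym" -> "mlynjkwoawk" -> "MLYNJKWOAWK" -> "M"
  "nurdfdq" -> "lspbdbo" -> "LSPBDBO" -> "L"
  "mcfvqqead" -> "kadtoocyb" -> "KADTOOCYB" -> "K"
  probe: "hbseesektigi" -> "fzqccqcirgeg" -> "FZQCCQCIRGEG" -> "F"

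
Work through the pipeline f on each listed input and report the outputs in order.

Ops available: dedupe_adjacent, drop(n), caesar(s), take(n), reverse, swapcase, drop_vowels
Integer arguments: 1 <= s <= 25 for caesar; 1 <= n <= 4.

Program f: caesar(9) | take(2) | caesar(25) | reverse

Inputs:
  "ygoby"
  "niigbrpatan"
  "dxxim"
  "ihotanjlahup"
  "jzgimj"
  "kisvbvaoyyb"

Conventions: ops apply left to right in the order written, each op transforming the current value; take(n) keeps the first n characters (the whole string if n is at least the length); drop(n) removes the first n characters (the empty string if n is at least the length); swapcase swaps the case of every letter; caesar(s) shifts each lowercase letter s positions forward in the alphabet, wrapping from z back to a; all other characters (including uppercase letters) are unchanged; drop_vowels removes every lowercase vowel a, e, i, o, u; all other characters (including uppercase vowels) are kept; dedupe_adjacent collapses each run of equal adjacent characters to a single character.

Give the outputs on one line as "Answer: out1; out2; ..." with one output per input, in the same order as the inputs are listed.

"og"; "qv"; "fl"; "pq"; "hr"; "qs"

Execution, op by op:
  "ygoby" -> "hpxkh" -> "hp" -> "go" -> "og"
  "niigbrpatan" -> "wrrpkayjcjw" -> "wr" -> "vq" -> "qv"
  "dxxim" -> "mggrv" -> "mg" -> "lf" -> "fl"
  "ihotanjlahup" -> "rqxcjwsujqdy" -> "rq" -> "qp" -> "pq"
  "jzgimj" -> "siprvs" -> "si" -> "rh" -> "hr"
  "kisvbvaoyyb" -> "trbekejxhhk" -> "tr" -> "sq" -> "qs"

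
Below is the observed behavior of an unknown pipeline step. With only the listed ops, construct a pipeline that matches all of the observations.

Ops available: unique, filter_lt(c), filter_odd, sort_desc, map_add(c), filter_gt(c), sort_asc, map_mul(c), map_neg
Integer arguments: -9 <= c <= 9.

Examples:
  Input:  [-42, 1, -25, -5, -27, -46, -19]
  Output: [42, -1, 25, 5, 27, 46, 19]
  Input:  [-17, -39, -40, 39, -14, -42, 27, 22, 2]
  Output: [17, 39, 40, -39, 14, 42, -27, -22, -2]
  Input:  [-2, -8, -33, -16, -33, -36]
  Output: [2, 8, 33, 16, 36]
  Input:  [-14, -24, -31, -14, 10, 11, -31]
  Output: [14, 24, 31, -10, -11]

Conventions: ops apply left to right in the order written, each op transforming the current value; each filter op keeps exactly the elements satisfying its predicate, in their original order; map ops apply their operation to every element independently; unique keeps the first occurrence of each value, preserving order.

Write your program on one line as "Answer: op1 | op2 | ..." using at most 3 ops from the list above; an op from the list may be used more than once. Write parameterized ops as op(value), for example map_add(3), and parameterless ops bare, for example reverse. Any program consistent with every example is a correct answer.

unique | map_neg

Check, running the answer program on each example:
  [-42, 1, -25, -5, -27, -46, -19] -> [-42, 1, -25, -5, -27, -46, -19] -> [42, -1, 25, 5, 27, 46, 19]
  [-17, -39, -40, 39, -14, -42, 27, 22, 2] -> [-17, -39, -40, 39, -14, -42, 27, 22, 2] -> [17, 39, 40, -39, 14, 42, -27, -22, -2]
  [-2, -8, -33, -16, -33, -36] -> [-2, -8, -33, -16, -36] -> [2, 8, 33, 16, 36]
  [-14, -24, -31, -14, 10, 11, -31] -> [-14, -24, -31, 10, 11] -> [14, 24, 31, -10, -11]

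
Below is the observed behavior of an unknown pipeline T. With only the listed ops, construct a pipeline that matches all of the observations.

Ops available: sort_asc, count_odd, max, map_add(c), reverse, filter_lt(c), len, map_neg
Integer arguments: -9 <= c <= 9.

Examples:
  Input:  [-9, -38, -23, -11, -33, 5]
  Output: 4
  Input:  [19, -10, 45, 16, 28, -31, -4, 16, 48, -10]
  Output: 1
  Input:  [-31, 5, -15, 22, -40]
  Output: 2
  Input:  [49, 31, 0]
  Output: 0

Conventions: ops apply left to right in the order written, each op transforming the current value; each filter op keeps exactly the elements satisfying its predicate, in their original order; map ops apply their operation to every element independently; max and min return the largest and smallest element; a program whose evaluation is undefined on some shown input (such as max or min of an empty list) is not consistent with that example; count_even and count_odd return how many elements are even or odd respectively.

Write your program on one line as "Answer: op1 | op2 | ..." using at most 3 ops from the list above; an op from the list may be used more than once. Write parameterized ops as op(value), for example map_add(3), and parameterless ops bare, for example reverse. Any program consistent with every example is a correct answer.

filter_lt(-2) | count_odd

Check, running the answer program on each example:
  [-9, -38, -23, -11, -33, 5] -> [-9, -38, -23, -11, -33] -> 4
  [19, -10, 45, 16, 28, -31, -4, 16, 48, -10] -> [-10, -31, -4, -10] -> 1
  [-31, 5, -15, 22, -40] -> [-31, -15, -40] -> 2
  [49, 31, 0] -> [] -> 0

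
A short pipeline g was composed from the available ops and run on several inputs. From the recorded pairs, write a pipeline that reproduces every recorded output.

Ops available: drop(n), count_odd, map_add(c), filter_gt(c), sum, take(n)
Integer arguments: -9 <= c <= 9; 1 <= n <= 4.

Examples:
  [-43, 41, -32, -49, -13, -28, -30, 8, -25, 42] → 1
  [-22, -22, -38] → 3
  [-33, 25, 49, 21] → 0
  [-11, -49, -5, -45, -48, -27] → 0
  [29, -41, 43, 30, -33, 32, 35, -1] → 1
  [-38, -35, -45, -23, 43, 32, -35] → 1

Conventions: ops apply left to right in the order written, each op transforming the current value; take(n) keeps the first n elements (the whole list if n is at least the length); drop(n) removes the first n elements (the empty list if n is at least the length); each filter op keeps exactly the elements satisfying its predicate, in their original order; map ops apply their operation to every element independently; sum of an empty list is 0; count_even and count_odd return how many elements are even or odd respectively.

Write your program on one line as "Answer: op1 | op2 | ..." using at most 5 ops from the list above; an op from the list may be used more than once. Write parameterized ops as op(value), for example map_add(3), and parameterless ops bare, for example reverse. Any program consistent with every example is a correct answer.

take(4) | map_add(1) | map_add(-4) | count_odd

Check, running the answer program on each example:
  [-43, 41, -32, -49, -13, -28, -30, 8, -25, 42] -> [-43, 41, -32, -49] -> [-42, 42, -31, -48] -> [-46, 38, -35, -52] -> 1
  [-22, -22, -38] -> [-22, -22, -38] -> [-21, -21, -37] -> [-25, -25, -41] -> 3
  [-33, 25, 49, 21] -> [-33, 25, 49, 21] -> [-32, 26, 50, 22] -> [-36, 22, 46, 18] -> 0
  [-11, -49, -5, -45, -48, -27] -> [-11, -49, -5, -45] -> [-10, -48, -4, -44] -> [-14, -52, -8, -48] -> 0
  [29, -41, 43, 30, -33, 32, 35, -1] -> [29, -41, 43, 30] -> [30, -40, 44, 31] -> [26, -44, 40, 27] -> 1
  [-38, -35, -45, -23, 43, 32, -35] -> [-38, -35, -45, -23] -> [-37, -34, -44, -22] -> [-41, -38, -48, -26] -> 1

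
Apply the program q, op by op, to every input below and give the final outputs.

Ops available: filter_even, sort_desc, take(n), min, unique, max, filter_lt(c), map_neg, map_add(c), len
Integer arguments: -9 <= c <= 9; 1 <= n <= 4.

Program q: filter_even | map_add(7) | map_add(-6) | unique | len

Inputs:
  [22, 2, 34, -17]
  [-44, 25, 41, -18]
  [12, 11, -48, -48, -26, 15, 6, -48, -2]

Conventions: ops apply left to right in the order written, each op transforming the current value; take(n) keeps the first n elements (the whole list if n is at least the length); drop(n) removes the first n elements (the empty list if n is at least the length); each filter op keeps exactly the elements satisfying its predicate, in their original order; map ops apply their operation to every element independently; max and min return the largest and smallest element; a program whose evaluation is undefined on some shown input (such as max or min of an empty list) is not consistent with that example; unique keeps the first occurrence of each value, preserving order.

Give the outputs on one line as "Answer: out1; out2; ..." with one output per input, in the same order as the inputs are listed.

Execution, op by op:
  [22, 2, 34, -17] -> [22, 2, 34] -> [29, 9, 41] -> [23, 3, 35] -> [23, 3, 35] -> 3
  [-44, 25, 41, -18] -> [-44, -18] -> [-37, -11] -> [-43, -17] -> [-43, -17] -> 2
  [12, 11, -48, -48, -26, 15, 6, -48, -2] -> [12, -48, -48, -26, 6, -48, -2] -> [19, -41, -41, -19, 13, -41, 5] -> [13, -47, -47, -25, 7, -47, -1] -> [13, -47, -25, 7, -1] -> 5

3; 2; 5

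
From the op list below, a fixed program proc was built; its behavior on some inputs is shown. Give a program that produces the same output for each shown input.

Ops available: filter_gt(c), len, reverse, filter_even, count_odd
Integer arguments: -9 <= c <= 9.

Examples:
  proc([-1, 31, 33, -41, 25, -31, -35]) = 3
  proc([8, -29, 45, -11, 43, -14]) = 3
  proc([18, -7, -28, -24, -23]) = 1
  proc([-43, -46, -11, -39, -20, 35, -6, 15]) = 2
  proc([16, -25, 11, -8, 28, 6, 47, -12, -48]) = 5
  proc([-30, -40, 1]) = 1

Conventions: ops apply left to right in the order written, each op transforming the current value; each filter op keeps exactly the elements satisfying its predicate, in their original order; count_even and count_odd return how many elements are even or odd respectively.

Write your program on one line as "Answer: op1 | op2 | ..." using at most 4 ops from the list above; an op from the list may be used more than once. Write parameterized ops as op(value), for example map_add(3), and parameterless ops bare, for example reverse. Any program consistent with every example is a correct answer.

filter_gt(-3) | filter_gt(0) | len

Check, running the answer program on each example:
  [-1, 31, 33, -41, 25, -31, -35] -> [-1, 31, 33, 25] -> [31, 33, 25] -> 3
  [8, -29, 45, -11, 43, -14] -> [8, 45, 43] -> [8, 45, 43] -> 3
  [18, -7, -28, -24, -23] -> [18] -> [18] -> 1
  [-43, -46, -11, -39, -20, 35, -6, 15] -> [35, 15] -> [35, 15] -> 2
  [16, -25, 11, -8, 28, 6, 47, -12, -48] -> [16, 11, 28, 6, 47] -> [16, 11, 28, 6, 47] -> 5
  [-30, -40, 1] -> [1] -> [1] -> 1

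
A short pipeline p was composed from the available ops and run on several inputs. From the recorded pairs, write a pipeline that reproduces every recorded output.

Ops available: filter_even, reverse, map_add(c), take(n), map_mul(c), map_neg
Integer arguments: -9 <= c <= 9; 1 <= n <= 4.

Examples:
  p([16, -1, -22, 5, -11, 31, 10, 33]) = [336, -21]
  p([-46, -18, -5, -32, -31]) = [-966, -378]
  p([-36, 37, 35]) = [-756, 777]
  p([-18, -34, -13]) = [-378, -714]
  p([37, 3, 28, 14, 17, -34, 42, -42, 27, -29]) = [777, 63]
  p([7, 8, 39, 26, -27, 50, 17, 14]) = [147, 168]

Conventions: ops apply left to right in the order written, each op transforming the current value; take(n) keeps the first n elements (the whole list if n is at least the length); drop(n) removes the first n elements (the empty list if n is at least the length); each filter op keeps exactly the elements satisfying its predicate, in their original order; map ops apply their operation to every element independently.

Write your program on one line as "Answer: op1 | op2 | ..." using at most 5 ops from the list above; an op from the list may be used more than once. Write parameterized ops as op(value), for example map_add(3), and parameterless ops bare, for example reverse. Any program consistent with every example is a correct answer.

map_mul(3) | map_neg | take(2) | map_neg | map_mul(7)

Check, running the answer program on each example:
  [16, -1, -22, 5, -11, 31, 10, 33] -> [48, -3, -66, 15, -33, 93, 30, 99] -> [-48, 3, 66, -15, 33, -93, -30, -99] -> [-48, 3] -> [48, -3] -> [336, -21]
  [-46, -18, -5, -32, -31] -> [-138, -54, -15, -96, -93] -> [138, 54, 15, 96, 93] -> [138, 54] -> [-138, -54] -> [-966, -378]
  [-36, 37, 35] -> [-108, 111, 105] -> [108, -111, -105] -> [108, -111] -> [-108, 111] -> [-756, 777]
  [-18, -34, -13] -> [-54, -102, -39] -> [54, 102, 39] -> [54, 102] -> [-54, -102] -> [-378, -714]
  [37, 3, 28, 14, 17, -34, 42, -42, 27, -29] -> [111, 9, 84, 42, 51, -102, 126, -126, 81, -87] -> [-111, -9, -84, -42, -51, 102, -126, 126, -81, 87] -> [-111, -9] -> [111, 9] -> [777, 63]
  [7, 8, 39, 26, -27, 50, 17, 14] -> [21, 24, 117, 78, -81, 150, 51, 42] -> [-21, -24, -117, -78, 81, -150, -51, -42] -> [-21, -24] -> [21, 24] -> [147, 168]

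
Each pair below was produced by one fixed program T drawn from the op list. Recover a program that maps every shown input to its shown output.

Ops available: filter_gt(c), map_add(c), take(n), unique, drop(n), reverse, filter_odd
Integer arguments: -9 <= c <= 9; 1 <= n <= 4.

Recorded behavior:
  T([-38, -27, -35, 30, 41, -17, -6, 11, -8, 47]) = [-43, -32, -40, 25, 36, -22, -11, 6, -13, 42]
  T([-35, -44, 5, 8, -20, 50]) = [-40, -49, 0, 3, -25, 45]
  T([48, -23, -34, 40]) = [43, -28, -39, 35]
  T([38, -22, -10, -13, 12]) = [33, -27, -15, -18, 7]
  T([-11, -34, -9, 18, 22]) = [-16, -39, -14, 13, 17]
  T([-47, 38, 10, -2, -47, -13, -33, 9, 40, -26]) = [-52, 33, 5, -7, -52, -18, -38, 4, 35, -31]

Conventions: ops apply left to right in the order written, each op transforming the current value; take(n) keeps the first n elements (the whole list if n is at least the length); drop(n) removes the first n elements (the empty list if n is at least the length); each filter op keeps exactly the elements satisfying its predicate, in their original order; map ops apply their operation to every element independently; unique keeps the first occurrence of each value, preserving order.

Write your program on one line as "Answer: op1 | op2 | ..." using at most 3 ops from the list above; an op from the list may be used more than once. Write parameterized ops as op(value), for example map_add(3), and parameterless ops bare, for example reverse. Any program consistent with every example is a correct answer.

map_add(-2) | map_add(-3)

Check, running the answer program on each example:
  [-38, -27, -35, 30, 41, -17, -6, 11, -8, 47] -> [-40, -29, -37, 28, 39, -19, -8, 9, -10, 45] -> [-43, -32, -40, 25, 36, -22, -11, 6, -13, 42]
  [-35, -44, 5, 8, -20, 50] -> [-37, -46, 3, 6, -22, 48] -> [-40, -49, 0, 3, -25, 45]
  [48, -23, -34, 40] -> [46, -25, -36, 38] -> [43, -28, -39, 35]
  [38, -22, -10, -13, 12] -> [36, -24, -12, -15, 10] -> [33, -27, -15, -18, 7]
  [-11, -34, -9, 18, 22] -> [-13, -36, -11, 16, 20] -> [-16, -39, -14, 13, 17]
  [-47, 38, 10, -2, -47, -13, -33, 9, 40, -26] -> [-49, 36, 8, -4, -49, -15, -35, 7, 38, -28] -> [-52, 33, 5, -7, -52, -18, -38, 4, 35, -31]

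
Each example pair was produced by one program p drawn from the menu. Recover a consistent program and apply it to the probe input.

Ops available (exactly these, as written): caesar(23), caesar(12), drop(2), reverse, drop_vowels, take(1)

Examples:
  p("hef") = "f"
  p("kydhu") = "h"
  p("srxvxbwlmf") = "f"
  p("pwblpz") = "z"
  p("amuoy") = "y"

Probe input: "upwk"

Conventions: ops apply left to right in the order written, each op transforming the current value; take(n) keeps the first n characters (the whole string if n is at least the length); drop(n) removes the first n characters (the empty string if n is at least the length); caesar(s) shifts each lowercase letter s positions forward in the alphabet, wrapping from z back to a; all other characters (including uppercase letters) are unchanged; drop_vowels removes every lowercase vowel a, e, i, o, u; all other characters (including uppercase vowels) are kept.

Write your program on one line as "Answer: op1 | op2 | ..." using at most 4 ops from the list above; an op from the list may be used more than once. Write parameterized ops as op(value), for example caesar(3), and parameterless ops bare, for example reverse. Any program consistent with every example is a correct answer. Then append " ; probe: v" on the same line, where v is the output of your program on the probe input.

drop_vowels | reverse | take(1) ; probe: "k"

Check, running the answer program on each example:
  "hef" -> "hf" -> "fh" -> "f"
  "kydhu" -> "kydh" -> "hdyk" -> "h"
  "srxvxbwlmf" -> "srxvxbwlmf" -> "fmlwbxvxrs" -> "f"
  "pwblpz" -> "pwblpz" -> "zplbwp" -> "z"
  "amuoy" -> "my" -> "ym" -> "y"
  probe: "upwk" -> "pwk" -> "kwp" -> "k"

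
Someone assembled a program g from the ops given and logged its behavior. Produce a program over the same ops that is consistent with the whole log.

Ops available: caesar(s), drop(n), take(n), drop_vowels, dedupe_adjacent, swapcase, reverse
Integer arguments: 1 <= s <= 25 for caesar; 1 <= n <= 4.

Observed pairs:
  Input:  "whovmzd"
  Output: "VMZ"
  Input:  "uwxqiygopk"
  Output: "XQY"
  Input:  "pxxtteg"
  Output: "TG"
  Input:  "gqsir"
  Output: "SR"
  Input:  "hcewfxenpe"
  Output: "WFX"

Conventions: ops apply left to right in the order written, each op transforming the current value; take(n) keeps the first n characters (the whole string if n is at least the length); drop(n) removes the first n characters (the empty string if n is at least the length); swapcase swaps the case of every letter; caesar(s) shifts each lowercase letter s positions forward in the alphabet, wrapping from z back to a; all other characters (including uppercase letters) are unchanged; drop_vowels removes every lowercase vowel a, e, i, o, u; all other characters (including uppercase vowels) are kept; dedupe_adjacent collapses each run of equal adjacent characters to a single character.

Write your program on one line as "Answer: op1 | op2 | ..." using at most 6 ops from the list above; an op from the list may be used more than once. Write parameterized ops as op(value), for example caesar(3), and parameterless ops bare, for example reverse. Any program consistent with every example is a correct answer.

dedupe_adjacent | drop(2) | take(4) | drop_vowels | swapcase

Check, running the answer program on each example:
  "whovmzd" -> "whovmzd" -> "ovmzd" -> "ovmz" -> "vmz" -> "VMZ"
  "uwxqiygopk" -> "uwxqiygopk" -> "xqiygopk" -> "xqiy" -> "xqy" -> "XQY"
  "pxxtteg" -> "pxteg" -> "teg" -> "teg" -> "tg" -> "TG"
  "gqsir" -> "gqsir" -> "sir" -> "sir" -> "sr" -> "SR"
  "hcewfxenpe" -> "hcewfxenpe" -> "ewfxenpe" -> "ewfx" -> "wfx" -> "WFX"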